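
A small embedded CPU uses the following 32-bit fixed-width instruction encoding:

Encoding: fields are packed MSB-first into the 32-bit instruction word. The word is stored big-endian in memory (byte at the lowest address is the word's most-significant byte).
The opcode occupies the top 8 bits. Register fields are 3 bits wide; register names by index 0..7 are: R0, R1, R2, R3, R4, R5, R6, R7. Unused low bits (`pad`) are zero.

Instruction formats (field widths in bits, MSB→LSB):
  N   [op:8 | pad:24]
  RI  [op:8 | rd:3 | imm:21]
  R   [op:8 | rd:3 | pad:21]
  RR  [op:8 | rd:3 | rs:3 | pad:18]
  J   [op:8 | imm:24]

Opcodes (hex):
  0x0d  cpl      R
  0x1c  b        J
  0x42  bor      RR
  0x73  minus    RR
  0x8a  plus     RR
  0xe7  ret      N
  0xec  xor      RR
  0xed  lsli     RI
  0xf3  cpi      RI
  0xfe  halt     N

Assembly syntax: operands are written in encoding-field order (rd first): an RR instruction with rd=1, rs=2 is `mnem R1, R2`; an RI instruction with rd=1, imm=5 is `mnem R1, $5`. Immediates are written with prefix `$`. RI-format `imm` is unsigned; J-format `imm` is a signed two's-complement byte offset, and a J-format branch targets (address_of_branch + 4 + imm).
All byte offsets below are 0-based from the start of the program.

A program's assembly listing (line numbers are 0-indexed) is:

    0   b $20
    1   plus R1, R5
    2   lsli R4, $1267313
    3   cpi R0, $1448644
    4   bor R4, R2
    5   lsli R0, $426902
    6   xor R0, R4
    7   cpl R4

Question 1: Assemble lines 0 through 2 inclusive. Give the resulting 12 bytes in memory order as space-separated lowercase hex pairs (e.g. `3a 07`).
1c 00 00 14 8a 34 00 00 ed 93 56 71

line 0 (b): pack op=0x1c:8|imm=20:24 = 0x1c000014; big→ 1c 00 00 14
line 1 (plus): pack op=0x8a:8|rd=1:3|rs=5:3|pad=0:18 = 0x8a340000; big→ 8a 34 00 00
line 2 (lsli): pack op=0xed:8|rd=4:3|imm=1267313:21 = 0xed935671; big→ ed 93 56 71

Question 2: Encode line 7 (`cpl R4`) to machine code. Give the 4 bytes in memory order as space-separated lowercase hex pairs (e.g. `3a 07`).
7. cpl fields op=0xd:8|rd=4:3|pad=0:21 → word 0d800000h → 0d 80 00 00

0d 80 00 00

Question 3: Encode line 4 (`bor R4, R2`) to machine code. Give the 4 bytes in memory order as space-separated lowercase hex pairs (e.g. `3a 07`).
42 88 00 00

4. bor fields op=0x42:8|rd=4:3|rs=2:3|pad=0:18 → word 42880000h → 42 88 00 00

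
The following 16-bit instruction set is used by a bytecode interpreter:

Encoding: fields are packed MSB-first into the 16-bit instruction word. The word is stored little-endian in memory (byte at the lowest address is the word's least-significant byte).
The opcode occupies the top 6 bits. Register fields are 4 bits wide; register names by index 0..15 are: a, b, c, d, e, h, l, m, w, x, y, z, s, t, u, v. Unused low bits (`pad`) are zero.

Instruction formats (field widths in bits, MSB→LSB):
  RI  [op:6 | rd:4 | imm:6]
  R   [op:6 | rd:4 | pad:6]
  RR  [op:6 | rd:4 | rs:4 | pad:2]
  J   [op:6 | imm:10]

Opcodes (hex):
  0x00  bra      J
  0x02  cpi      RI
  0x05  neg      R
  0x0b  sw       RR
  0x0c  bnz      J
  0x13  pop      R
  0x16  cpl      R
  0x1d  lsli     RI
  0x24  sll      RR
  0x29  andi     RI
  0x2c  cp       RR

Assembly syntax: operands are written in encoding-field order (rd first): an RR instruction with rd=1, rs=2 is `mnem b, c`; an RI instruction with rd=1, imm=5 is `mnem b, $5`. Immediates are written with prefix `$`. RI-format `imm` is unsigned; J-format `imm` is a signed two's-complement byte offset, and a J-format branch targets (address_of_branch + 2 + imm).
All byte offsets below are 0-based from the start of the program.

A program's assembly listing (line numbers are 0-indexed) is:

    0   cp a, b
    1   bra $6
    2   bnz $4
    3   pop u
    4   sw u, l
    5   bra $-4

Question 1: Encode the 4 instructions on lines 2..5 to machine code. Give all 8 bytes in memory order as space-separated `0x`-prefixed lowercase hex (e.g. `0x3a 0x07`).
0x04 0x30 0x80 0x4f 0x98 0x2f 0xfc 0x03

2. bnz fields op=0xc:6|imm=4:10 → word 3004h → 04 30
3. pop fields op=0x13:6|rd=14:4|pad=0:6 → word 4f80h → 80 4f
4. sw fields op=0xb:6|rd=14:4|rs=6:4|pad=0:2 → word 2f98h → 98 2f
5. bra fields op=0x0:6|imm=-4:10 → word 03fch → fc 03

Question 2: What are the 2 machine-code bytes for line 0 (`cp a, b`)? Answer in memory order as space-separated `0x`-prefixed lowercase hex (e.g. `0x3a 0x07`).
0. cp fields op=0x2c:6|rd=0:4|rs=1:4|pad=0:2 → word b004h → 04 b0

0x04 0xb0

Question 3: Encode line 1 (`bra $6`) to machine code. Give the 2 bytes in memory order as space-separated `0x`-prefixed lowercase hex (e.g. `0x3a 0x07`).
0x06 0x00

line 1 (bra): pack op=0x0:6|imm=6:10 = 0x0006; little→ 06 00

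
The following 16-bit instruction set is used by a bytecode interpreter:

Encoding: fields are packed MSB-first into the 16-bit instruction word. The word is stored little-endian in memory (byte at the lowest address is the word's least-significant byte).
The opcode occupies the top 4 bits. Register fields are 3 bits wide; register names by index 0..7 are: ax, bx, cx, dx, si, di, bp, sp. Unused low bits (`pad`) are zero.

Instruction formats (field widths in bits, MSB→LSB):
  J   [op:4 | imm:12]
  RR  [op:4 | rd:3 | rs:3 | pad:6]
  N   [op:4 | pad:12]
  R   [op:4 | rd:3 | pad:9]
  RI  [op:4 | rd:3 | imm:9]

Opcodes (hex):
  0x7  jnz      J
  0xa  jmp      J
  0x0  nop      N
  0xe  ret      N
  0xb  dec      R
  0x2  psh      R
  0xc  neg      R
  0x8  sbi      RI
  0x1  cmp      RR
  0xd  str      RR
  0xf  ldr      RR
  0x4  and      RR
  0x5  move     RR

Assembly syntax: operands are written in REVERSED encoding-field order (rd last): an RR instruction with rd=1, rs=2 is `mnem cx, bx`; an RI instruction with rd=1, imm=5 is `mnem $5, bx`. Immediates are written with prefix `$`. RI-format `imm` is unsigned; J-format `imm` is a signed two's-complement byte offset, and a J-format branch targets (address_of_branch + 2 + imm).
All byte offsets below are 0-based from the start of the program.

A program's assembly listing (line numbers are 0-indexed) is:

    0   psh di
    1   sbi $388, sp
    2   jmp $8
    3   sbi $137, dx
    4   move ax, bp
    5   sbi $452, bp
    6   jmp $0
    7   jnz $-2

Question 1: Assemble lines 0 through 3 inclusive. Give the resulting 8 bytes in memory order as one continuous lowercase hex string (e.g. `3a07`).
L0: psh op=0x2:4|rd=5:3|pad=0:9 ⇒ 0x2a00 ⇒ little 00 2a
L1: sbi op=0x8:4|rd=7:3|imm=388:9 ⇒ 0x8f84 ⇒ little 84 8f
L2: jmp op=0xa:4|imm=8:12 ⇒ 0xa008 ⇒ little 08 a0
L3: sbi op=0x8:4|rd=3:3|imm=137:9 ⇒ 0x8689 ⇒ little 89 86

002a848f08a08986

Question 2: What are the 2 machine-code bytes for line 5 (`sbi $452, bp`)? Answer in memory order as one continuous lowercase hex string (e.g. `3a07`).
c48d

L5: sbi op=0x8:4|rd=6:3|imm=452:9 ⇒ 0x8dc4 ⇒ little c4 8d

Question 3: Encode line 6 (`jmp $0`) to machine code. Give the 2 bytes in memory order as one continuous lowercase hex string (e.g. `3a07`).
line 6 (jmp): pack op=0xa:4|imm=0:12 = 0xa000; little→ 00 a0

00a0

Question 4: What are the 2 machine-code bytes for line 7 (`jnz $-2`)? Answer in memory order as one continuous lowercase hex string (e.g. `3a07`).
fe7f

7. jnz fields op=0x7:4|imm=-2:12 → word 7ffeh → fe 7f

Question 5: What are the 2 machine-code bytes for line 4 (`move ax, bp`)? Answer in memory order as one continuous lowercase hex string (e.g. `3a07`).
005c

L4: move op=0x5:4|rd=6:3|rs=0:3|pad=0:6 ⇒ 0x5c00 ⇒ little 00 5c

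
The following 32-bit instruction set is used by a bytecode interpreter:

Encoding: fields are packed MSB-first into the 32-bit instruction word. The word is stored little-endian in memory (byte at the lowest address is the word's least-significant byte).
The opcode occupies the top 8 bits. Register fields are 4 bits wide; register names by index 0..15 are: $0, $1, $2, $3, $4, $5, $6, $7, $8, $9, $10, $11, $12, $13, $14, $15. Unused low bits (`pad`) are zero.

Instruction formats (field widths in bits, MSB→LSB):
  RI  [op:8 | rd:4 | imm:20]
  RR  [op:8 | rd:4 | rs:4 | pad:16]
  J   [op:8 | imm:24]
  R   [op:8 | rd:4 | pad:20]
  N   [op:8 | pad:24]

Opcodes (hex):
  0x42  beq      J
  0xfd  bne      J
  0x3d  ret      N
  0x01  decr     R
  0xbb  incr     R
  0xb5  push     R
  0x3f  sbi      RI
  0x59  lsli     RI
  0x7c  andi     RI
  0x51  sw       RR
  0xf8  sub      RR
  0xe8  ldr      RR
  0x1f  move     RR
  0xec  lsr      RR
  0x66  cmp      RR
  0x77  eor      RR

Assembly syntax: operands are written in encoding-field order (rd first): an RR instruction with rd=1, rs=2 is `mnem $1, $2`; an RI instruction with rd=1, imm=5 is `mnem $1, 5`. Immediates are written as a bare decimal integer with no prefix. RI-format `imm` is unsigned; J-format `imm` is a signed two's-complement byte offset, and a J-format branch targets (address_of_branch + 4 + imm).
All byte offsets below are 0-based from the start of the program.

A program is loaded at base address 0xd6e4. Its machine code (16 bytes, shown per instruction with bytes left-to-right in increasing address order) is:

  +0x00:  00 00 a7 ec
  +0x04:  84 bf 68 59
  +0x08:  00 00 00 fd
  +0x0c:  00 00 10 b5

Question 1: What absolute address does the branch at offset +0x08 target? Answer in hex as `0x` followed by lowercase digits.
0xd6f0

@+08  little-endian(00 00 00 fd) = 0xfd000000
  op=0xfd000000>>24=0xfd ⇒ bne (J)
  imm: (w>>0)&0xffffff=0x0 → 0
  target = base 0xd6e4 + off 0x08 + 4 + imm 0 = 0xd6f0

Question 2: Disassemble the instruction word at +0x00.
lsr $10, $7

@+00  little-endian(00 00 a7 ec) = 0xeca70000
  top 8b → 0xec → lsr [RR]
  rd@[23:20]=0xa ⇒ $10
  rs@[19:16]=0x7 ⇒ $7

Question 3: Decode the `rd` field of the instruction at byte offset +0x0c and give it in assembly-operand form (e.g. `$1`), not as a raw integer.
$1

+0x0c: 00 00 10 b5 ⇒ word 0xb5100000 (little)
  top 8b → 0xb5 → push [R]
  rd: (w>>20)&0xf=0x1 → $1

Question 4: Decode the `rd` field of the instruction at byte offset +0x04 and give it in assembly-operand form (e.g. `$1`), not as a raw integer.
$6

[04] 84 bf 68 59 → 0x5968bf84
  opcode bits[31:24]=0x59: lsli/RI
  rd: (w>>20)&0xf=0x6 → $6
  imm: (w>>0)&0xfffff=0x8bf84 → 573316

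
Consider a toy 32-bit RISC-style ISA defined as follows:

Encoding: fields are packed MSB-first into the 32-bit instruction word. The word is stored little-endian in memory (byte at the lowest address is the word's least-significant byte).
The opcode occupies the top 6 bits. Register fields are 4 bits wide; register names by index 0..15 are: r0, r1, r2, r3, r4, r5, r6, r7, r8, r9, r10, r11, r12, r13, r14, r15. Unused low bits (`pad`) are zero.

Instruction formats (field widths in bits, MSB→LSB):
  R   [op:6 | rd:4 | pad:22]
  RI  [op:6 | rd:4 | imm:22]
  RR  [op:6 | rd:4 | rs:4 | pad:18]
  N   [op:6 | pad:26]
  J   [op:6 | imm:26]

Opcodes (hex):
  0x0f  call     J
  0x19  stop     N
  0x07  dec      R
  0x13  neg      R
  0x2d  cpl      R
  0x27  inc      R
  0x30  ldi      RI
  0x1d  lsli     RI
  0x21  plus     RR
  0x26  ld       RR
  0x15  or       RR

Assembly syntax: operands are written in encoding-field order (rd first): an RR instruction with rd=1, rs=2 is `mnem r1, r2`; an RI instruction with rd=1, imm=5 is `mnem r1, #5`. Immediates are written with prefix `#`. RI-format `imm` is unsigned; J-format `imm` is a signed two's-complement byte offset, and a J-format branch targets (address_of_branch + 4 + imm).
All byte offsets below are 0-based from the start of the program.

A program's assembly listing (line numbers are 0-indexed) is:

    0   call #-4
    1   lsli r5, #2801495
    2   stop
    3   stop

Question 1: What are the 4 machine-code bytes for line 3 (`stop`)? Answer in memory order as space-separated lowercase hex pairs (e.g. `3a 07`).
L3: stop op=0x19:6|pad=0:26 ⇒ 0x64000000 ⇒ little 00 00 00 64

00 00 00 64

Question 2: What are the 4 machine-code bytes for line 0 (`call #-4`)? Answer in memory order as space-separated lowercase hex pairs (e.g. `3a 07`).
fc ff ff 3f

line 0 (call): pack op=0xf:6|imm=-4:26 = 0x3ffffffc; little→ fc ff ff 3f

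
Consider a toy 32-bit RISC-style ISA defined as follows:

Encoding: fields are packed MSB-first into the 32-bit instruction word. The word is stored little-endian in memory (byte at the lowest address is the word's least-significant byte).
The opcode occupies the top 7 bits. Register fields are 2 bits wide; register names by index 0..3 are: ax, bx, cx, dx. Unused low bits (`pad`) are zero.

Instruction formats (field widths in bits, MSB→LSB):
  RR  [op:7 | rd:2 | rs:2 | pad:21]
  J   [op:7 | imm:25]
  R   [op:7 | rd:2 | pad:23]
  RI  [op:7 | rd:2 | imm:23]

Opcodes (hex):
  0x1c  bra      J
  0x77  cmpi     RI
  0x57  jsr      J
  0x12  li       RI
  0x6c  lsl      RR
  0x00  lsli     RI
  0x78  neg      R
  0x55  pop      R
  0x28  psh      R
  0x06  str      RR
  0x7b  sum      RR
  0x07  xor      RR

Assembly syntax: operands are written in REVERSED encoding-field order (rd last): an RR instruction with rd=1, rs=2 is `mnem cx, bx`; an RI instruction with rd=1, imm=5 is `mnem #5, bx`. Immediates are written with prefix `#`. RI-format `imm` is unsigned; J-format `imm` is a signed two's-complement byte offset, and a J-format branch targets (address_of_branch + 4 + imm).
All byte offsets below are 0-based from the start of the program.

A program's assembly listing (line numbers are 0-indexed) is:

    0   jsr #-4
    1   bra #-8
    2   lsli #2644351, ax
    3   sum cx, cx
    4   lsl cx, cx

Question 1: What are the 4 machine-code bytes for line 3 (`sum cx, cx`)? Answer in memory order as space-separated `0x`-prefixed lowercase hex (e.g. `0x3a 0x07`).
0x00 0x00 0x40 0xf7

line 3 (sum): pack op=0x7b:7|rd=2:2|rs=2:2|pad=0:21 = 0xf7400000; little→ 00 00 40 f7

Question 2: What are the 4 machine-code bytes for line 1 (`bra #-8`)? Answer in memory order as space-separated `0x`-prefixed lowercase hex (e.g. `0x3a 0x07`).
1. bra fields op=0x1c:7|imm=-8:25 → word 39fffff8h → f8 ff ff 39

0xf8 0xff 0xff 0x39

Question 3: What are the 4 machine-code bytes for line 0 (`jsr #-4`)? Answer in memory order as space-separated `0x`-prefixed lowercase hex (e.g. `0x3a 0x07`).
0. jsr fields op=0x57:7|imm=-4:25 → word affffffch → fc ff ff af

0xfc 0xff 0xff 0xaf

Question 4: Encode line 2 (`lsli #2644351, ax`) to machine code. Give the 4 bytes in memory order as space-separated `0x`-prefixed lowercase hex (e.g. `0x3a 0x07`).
2. lsli fields op=0x0:7|rd=0:2|imm=2644351:23 → word 0028597fh → 7f 59 28 00

0x7f 0x59 0x28 0x00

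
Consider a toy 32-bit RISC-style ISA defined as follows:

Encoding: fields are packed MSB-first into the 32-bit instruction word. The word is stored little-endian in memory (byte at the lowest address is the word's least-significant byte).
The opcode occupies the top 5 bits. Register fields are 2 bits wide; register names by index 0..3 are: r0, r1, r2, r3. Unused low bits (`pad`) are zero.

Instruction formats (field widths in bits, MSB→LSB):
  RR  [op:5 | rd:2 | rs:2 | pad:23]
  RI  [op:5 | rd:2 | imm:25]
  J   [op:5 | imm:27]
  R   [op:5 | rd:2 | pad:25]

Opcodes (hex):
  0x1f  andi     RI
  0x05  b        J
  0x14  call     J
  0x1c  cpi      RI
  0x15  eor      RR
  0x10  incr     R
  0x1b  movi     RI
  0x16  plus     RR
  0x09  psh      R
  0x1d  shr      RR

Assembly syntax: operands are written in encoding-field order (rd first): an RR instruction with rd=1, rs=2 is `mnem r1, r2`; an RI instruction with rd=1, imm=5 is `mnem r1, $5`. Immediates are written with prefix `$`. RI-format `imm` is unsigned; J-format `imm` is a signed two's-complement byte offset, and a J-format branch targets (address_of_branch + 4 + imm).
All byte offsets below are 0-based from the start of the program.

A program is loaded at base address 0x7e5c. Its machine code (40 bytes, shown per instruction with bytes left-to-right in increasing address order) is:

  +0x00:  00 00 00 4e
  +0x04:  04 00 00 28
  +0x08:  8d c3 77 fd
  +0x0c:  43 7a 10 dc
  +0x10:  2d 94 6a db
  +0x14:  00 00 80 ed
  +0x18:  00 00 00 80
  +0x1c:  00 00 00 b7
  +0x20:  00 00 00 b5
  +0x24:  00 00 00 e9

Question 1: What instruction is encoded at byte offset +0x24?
shr r0, r2

off 0x24: read 00 00 00 e9 as little → 0xe9000000
  op=0xe9000000>>27=0x1d ⇒ shr (RR)
  rd@[26:25]=0x0 ⇒ r0
  rs@[24:23]=0x2 ⇒ r2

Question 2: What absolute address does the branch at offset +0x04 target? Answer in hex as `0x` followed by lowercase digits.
off 0x04: read 04 00 00 28 as little → 0x28000004
  top 5b → 0x5 → b [J]
  imm: (w>>0)&0x7ffffff=0x4 → $4
  target = base 0x7e5c + off 0x04 + 4 + imm 4 = 0x7e68

0x7e68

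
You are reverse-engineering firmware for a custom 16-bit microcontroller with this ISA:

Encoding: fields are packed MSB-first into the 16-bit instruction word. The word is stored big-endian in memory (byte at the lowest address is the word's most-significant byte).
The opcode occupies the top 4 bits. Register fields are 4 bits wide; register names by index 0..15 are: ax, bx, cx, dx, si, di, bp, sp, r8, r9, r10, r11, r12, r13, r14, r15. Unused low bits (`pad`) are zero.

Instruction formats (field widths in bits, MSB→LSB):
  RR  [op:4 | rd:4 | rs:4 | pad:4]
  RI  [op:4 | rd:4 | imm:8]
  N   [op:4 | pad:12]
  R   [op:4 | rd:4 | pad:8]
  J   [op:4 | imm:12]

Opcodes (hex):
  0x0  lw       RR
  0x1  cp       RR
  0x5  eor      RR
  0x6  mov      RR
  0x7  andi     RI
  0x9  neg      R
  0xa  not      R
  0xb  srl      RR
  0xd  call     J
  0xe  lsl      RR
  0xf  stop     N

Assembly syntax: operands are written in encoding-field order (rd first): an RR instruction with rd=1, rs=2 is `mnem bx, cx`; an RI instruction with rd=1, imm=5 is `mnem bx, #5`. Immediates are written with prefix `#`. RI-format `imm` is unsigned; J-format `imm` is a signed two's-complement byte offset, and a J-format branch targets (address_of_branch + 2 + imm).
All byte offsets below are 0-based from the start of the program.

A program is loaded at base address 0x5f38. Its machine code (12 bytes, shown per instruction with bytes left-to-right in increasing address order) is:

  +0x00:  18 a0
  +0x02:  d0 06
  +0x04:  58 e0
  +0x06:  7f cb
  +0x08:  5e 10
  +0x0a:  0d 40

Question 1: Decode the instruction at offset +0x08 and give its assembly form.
eor r14, bx

[08] 5e 10 → 0x5e10
  top 4b → 0x5 → eor [RR]
  rd@[11:8]=0xe ⇒ r14
  rs@[7:4]=0x1 ⇒ bx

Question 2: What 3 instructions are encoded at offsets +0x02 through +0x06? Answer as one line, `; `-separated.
[02] d0 06 → 0xd006
  opcode bits[15:12]=0xd: call/J
  imm: (w>>0)&0xfff=0x6 → #6
[04] 58 e0 → 0x58e0
  opcode bits[15:12]=0x5: eor/RR
  rd: (w>>8)&0xf=0x8 → r8
  rs: (w>>4)&0xf=0xe → r14
[06] 7f cb → 0x7fcb
  opcode bits[15:12]=0x7: andi/RI
  rd: (w>>8)&0xf=0xf → r15
  imm: (w>>0)&0xff=0xcb → #203

call #6; eor r8, r14; andi r15, #203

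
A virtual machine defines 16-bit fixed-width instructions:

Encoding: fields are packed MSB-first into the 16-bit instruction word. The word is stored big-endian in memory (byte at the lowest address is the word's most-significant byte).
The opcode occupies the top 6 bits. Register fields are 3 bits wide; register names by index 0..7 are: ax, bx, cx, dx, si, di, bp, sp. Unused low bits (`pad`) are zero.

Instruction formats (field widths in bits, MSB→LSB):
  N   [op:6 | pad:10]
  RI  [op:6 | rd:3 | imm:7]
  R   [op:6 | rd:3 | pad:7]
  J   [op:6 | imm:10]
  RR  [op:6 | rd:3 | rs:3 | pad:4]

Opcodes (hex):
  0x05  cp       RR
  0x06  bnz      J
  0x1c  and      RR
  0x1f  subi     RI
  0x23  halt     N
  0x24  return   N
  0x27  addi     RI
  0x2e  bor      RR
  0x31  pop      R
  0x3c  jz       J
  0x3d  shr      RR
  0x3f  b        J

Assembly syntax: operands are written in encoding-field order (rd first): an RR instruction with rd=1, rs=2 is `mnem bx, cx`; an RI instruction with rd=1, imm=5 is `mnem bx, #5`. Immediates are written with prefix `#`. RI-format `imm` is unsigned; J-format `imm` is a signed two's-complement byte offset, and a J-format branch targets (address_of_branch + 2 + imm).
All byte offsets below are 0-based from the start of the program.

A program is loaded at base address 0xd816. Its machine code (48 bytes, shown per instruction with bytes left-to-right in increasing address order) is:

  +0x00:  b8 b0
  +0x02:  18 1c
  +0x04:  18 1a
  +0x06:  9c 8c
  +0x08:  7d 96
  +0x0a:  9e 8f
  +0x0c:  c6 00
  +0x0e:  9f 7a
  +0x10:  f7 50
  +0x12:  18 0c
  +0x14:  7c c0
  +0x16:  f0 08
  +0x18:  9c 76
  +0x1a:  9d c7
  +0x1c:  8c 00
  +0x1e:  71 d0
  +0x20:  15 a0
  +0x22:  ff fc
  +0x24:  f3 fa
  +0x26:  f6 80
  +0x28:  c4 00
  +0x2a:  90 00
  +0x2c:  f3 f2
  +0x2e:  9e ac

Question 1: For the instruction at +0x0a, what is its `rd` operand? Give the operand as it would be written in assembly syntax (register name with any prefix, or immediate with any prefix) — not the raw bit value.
@+0a  big-endian(9e 8f) = 0x9e8f
  top 6b → 0x27 → addi [RI]
  [9:7] rd=5 = di
  [6:0] imm=15 = #15

di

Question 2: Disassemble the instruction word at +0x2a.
@+2a  big-endian(90 00) = 0x9000
  top 6b → 0x24 → return [N]

return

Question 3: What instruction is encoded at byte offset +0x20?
cp dx, cx

off 0x20: read 15 a0 as big → 0x15a0
  op=0x15a0>>10=0x5 ⇒ cp (RR)
  [9:7] rd=3 = dx
  [6:4] rs=2 = cx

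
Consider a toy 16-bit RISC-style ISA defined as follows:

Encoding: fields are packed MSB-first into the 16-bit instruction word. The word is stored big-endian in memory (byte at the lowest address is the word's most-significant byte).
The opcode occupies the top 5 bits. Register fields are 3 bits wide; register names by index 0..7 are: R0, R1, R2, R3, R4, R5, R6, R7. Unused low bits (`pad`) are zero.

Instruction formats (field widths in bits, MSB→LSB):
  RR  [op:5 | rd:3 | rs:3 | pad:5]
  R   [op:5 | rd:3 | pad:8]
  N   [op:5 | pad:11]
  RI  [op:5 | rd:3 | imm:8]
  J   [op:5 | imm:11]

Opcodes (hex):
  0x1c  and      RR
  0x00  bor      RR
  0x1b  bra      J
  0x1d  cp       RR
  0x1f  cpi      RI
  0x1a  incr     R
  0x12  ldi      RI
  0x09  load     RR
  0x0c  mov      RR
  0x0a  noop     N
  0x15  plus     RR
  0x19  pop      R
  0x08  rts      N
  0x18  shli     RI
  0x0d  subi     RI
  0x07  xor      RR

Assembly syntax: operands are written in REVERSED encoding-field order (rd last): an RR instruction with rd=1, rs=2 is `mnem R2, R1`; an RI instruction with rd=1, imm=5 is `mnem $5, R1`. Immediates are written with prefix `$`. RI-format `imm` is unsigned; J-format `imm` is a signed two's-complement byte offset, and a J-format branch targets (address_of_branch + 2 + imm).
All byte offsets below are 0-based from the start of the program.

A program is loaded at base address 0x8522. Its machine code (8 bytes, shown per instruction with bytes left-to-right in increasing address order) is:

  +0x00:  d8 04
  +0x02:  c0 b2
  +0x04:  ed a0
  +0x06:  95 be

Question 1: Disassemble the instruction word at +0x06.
+0x06: 95 be ⇒ word 0x95be (big)
  op=0x95be>>11=0x12 ⇒ ldi (RI)
  rd: (w>>8)&0x7=0x5 → R5
  imm: (w>>0)&0xff=0xbe → $190

ldi $190, R5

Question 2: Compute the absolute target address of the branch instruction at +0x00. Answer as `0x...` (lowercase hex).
0x8528

off 0x00: read d8 04 as big → 0xd804
  top 5b → 0x1b → bra [J]
  [10:0] imm=4 = $4
  target = base 0x8522 + off 0x00 + 2 + imm 4 = 0x8528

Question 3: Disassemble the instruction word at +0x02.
shli $178, R0

@+02  big-endian(c0 b2) = 0xc0b2
  top 5b → 0x18 → shli [RI]
  rd: (w>>8)&0x7=0x0 → R0
  imm: (w>>0)&0xff=0xb2 → $178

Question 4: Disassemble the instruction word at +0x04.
off 0x04: read ed a0 as big → 0xeda0
  op=0xeda0>>11=0x1d ⇒ cp (RR)
  rd: (w>>8)&0x7=0x5 → R5
  rs: (w>>5)&0x7=0x5 → R5

cp R5, R5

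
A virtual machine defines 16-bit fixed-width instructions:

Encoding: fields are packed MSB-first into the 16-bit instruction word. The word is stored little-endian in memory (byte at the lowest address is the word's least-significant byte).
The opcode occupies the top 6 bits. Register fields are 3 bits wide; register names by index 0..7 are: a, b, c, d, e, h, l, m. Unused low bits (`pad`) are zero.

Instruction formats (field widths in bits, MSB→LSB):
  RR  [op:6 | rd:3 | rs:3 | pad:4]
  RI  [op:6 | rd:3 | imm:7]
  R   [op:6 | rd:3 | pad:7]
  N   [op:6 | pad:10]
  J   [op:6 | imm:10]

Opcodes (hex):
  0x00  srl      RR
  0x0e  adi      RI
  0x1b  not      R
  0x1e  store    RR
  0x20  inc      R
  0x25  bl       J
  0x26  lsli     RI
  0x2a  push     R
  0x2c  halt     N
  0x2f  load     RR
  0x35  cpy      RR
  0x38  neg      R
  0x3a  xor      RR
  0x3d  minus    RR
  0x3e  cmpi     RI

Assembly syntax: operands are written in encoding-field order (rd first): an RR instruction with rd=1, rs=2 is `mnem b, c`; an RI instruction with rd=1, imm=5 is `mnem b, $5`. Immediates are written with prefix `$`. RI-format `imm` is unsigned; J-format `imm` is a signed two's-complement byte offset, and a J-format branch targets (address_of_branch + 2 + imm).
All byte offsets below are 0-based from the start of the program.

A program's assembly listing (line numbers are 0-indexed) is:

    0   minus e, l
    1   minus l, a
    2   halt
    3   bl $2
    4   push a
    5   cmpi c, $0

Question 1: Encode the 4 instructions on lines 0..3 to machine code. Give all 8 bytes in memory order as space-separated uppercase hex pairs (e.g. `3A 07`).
60 F6 00 F7 00 B0 02 94

L0: minus op=0x3d:6|rd=4:3|rs=6:3|pad=0:4 ⇒ 0xf660 ⇒ little 60 f6
L1: minus op=0x3d:6|rd=6:3|rs=0:3|pad=0:4 ⇒ 0xf700 ⇒ little 00 f7
L2: halt op=0x2c:6|pad=0:10 ⇒ 0xb000 ⇒ little 00 b0
L3: bl op=0x25:6|imm=2:10 ⇒ 0x9402 ⇒ little 02 94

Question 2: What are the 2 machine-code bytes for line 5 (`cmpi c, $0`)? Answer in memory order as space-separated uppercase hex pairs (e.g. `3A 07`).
L5: cmpi op=0x3e:6|rd=2:3|imm=0:7 ⇒ 0xf900 ⇒ little 00 f9

00 F9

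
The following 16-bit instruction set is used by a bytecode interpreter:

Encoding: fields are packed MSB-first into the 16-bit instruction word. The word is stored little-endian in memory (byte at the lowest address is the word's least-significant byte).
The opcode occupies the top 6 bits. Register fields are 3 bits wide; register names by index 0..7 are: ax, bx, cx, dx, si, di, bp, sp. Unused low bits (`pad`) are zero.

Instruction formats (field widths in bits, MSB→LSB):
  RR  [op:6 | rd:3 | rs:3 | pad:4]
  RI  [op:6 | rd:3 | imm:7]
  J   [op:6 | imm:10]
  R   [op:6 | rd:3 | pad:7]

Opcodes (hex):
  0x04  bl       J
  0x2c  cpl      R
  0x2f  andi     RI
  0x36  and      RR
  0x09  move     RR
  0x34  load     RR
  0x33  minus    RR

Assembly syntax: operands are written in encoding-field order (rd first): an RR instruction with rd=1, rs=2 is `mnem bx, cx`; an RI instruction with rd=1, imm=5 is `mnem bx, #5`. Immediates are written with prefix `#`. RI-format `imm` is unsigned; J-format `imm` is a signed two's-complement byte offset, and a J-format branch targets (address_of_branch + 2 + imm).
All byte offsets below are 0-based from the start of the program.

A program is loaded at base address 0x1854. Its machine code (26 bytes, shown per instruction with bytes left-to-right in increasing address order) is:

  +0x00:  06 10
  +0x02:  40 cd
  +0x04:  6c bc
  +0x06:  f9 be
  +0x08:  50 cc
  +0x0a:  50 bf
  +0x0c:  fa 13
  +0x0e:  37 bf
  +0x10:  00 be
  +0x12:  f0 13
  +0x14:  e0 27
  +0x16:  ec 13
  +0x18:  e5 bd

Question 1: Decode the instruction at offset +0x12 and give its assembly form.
bl #-16

@+12  little-endian(f0 13) = 0x13f0
  op=0x13f0>>10=0x4 ⇒ bl (J)
  imm: (w>>0)&0x3ff=0x3f0 (s10→-16) → #-16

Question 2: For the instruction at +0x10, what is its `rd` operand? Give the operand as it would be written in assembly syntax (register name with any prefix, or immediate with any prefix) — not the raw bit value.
si

[10] 00 be → 0xbe00
  op=0xbe00>>10=0x2f ⇒ andi (RI)
  rd: (w>>7)&0x7=0x4 → si
  imm: (w>>0)&0x7f=0x0 → #0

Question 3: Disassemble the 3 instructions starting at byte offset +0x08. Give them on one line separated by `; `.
@+08  little-endian(50 cc) = 0xcc50
  top 6b → 0x33 → minus [RR]
  rd: (w>>7)&0x7=0x0 → ax
  rs: (w>>4)&0x7=0x5 → di
@+0a  little-endian(50 bf) = 0xbf50
  top 6b → 0x2f → andi [RI]
  rd: (w>>7)&0x7=0x6 → bp
  imm: (w>>0)&0x7f=0x50 → #80
@+0c  little-endian(fa 13) = 0x13fa
  top 6b → 0x4 → bl [J]
  imm: (w>>0)&0x3ff=0x3fa (s10→-6) → #-6

minus ax, di; andi bp, #80; bl #-6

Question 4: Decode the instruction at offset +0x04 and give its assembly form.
+0x04: 6c bc ⇒ word 0xbc6c (little)
  opcode bits[15:10]=0x2f: andi/RI
  rd@[9:7]=0x0 ⇒ ax
  imm@[6:0]=0x6c ⇒ #108

andi ax, #108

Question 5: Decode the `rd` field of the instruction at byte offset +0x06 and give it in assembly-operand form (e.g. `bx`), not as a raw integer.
di

@+06  little-endian(f9 be) = 0xbef9
  opcode bits[15:10]=0x2f: andi/RI
  rd@[9:7]=0x5 ⇒ di
  imm@[6:0]=0x79 ⇒ #121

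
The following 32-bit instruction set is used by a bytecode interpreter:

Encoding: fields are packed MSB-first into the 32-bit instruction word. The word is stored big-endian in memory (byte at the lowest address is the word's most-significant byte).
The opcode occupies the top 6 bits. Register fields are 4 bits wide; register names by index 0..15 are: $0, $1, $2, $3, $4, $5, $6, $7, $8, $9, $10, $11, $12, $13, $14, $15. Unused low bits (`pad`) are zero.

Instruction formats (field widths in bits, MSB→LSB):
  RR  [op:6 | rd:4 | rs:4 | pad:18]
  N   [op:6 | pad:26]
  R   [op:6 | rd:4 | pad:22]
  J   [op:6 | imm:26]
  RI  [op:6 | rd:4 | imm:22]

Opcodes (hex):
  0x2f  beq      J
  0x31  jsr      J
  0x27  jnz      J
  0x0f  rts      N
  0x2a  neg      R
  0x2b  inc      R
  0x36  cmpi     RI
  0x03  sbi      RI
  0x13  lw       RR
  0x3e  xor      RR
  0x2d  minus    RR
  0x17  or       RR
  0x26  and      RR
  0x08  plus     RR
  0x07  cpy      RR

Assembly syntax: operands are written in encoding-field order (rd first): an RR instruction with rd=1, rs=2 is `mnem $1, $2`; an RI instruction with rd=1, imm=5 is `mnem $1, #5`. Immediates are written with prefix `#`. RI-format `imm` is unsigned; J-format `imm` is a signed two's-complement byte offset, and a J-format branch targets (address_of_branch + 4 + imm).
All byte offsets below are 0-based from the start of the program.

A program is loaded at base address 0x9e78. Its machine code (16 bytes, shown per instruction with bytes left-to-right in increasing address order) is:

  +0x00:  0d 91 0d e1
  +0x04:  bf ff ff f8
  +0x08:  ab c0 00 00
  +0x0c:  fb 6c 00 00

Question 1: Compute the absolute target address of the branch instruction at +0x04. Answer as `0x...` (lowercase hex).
0x9e78

[04] bf ff ff f8 → 0xbffffff8
  top 6b → 0x2f → beq [J]
  imm: (w>>0)&0x3ffffff=0x3fffff8 (s26→-8) → #-8
  target = base 0x9e78 + off 0x04 + 4 + imm -8 = 0x9e78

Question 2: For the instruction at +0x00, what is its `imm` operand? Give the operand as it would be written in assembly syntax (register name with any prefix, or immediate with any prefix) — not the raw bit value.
#1117665

[00] 0d 91 0d e1 → 0x0d910de1
  top 6b → 0x3 → sbi [RI]
  rd@[25:22]=0x6 ⇒ $6
  imm@[21:0]=0x110de1 ⇒ #1117665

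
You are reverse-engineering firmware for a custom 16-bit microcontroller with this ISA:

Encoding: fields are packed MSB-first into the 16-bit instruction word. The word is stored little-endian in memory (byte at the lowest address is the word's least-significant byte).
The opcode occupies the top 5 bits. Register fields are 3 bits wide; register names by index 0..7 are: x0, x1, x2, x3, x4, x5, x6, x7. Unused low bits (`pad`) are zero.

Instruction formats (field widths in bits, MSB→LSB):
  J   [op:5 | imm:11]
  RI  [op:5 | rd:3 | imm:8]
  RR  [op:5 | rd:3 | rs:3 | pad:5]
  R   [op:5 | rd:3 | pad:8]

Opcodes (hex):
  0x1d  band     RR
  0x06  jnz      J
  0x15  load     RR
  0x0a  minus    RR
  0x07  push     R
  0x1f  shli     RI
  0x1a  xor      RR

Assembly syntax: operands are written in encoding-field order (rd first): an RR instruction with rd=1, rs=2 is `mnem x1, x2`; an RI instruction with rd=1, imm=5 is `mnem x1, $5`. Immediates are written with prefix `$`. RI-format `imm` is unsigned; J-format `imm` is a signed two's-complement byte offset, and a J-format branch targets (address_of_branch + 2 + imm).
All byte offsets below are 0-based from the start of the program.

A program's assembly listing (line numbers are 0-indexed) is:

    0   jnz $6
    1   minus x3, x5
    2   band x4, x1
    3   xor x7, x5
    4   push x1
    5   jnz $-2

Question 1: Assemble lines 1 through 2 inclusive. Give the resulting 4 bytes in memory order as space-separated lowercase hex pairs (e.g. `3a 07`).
line 1 (minus): pack op=0xa:5|rd=3:3|rs=5:3|pad=0:5 = 0x53a0; little→ a0 53
line 2 (band): pack op=0x1d:5|rd=4:3|rs=1:3|pad=0:5 = 0xec20; little→ 20 ec

a0 53 20 ec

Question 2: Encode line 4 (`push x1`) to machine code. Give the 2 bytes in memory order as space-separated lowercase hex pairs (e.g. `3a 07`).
line 4 (push): pack op=0x7:5|rd=1:3|pad=0:8 = 0x3900; little→ 00 39

00 39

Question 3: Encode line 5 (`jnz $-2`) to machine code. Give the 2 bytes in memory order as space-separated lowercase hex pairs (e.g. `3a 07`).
fe 37

L5: jnz op=0x6:5|imm=-2:11 ⇒ 0x37fe ⇒ little fe 37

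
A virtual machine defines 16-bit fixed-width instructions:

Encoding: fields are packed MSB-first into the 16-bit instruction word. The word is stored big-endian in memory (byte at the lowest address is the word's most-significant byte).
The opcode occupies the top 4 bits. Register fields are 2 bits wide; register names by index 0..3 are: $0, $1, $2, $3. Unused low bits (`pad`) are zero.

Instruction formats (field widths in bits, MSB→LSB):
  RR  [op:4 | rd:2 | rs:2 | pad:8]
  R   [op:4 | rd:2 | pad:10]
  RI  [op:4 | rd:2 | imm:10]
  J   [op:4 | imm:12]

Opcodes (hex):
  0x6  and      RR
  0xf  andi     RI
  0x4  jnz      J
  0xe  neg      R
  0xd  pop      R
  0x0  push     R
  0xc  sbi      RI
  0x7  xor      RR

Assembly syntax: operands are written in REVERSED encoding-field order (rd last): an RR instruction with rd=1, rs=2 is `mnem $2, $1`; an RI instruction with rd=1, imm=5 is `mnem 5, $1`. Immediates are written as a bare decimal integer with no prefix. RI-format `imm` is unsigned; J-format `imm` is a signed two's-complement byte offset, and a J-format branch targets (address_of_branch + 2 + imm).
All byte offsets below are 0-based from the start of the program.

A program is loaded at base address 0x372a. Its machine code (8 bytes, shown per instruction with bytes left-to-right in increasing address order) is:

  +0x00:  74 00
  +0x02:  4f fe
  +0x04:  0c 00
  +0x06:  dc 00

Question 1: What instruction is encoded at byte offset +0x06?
off 0x06: read dc 00 as big → 0xdc00
  op=0xdc00>>12=0xd ⇒ pop (R)
  rd@[11:10]=0x3 ⇒ $3

pop $3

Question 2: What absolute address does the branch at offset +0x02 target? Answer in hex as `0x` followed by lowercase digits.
@+02  big-endian(4f fe) = 0x4ffe
  top 4b → 0x4 → jnz [J]
  imm@[11:0]=0xffe (s12→-2) ⇒ -2
  target = base 0x372a + off 0x02 + 2 + imm -2 = 0x372c

0x372c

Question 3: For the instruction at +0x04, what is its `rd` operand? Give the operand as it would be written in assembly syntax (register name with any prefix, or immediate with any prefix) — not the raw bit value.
off 0x04: read 0c 00 as big → 0x0c00
  opcode bits[15:12]=0x0: push/R
  rd: (w>>10)&0x3=0x3 → $3

$3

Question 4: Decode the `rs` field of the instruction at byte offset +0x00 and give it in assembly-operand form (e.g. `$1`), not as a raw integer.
[00] 74 00 → 0x7400
  op=0x7400>>12=0x7 ⇒ xor (RR)
  rd: (w>>10)&0x3=0x1 → $1
  rs: (w>>8)&0x3=0x0 → $0

$0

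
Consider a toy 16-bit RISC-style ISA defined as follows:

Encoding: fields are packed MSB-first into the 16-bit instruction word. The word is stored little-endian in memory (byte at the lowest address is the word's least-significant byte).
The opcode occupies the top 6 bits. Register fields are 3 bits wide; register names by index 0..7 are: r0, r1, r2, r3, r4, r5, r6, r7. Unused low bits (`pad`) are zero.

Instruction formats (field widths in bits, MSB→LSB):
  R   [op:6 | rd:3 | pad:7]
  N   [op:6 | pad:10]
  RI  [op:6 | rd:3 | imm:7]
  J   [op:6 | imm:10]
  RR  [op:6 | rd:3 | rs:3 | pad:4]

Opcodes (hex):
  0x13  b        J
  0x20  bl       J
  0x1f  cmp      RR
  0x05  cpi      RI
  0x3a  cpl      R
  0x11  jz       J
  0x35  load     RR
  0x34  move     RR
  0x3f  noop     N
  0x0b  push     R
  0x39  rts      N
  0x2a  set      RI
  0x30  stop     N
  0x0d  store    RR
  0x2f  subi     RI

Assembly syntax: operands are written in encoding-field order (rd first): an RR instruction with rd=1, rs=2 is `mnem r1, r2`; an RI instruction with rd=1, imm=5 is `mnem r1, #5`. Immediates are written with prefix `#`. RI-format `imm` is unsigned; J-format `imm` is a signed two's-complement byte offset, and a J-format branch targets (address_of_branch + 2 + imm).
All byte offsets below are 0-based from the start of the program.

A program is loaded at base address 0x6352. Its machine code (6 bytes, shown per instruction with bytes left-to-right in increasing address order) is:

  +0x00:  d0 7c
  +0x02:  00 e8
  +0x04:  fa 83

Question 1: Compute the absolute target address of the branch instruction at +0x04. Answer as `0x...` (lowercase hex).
off 0x04: read fa 83 as little → 0x83fa
  top 6b → 0x20 → bl [J]
  [9:0] imm=1018 (s10→-6) = #-6
  target = base 0x6352 + off 0x04 + 2 + imm -6 = 0x6352

0x6352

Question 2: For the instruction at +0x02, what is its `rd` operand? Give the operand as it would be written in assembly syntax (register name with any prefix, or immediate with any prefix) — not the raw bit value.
r0

off 0x02: read 00 e8 as little → 0xe800
  opcode bits[15:10]=0x3a: cpl/R
  rd: (w>>7)&0x7=0x0 → r0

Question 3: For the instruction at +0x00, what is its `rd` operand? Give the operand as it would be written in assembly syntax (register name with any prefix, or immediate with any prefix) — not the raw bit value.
@+00  little-endian(d0 7c) = 0x7cd0
  op=0x7cd0>>10=0x1f ⇒ cmp (RR)
  [9:7] rd=1 = r1
  [6:4] rs=5 = r5

r1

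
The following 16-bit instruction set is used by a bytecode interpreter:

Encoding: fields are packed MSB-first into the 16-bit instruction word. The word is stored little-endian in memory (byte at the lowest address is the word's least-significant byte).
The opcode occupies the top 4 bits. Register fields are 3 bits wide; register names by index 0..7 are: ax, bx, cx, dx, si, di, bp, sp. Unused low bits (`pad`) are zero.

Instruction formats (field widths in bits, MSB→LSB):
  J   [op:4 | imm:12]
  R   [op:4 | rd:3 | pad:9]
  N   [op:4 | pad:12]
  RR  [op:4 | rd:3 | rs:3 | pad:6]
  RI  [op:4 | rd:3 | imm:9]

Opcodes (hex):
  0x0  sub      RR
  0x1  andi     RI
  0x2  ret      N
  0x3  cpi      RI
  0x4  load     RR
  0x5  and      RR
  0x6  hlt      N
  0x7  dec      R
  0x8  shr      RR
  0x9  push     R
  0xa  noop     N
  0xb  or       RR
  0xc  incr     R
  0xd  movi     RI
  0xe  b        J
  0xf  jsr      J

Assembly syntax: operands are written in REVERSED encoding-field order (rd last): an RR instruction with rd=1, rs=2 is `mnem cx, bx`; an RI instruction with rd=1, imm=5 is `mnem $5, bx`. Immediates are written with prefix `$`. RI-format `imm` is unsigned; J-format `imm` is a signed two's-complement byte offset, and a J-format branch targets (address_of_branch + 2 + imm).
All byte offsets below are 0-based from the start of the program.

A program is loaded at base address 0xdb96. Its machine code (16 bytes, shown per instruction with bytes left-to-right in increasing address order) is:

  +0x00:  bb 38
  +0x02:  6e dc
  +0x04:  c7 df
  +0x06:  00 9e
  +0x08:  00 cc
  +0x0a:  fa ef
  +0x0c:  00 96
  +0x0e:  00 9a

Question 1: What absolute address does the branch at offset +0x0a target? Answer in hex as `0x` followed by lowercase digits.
0xdb9c

off 0x0a: read fa ef as little → 0xeffa
  opcode bits[15:12]=0xe: b/J
  imm@[11:0]=0xffa (s12→-6) ⇒ $-6
  target = base 0xdb96 + off 0x0a + 2 + imm -6 = 0xdb9c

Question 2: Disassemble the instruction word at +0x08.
incr bp

off 0x08: read 00 cc as little → 0xcc00
  op=0xcc00>>12=0xc ⇒ incr (R)
  [11:9] rd=6 = bp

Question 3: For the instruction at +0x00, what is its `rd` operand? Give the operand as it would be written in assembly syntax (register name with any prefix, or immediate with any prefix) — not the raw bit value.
@+00  little-endian(bb 38) = 0x38bb
  top 4b → 0x3 → cpi [RI]
  [11:9] rd=4 = si
  [8:0] imm=187 = $187

si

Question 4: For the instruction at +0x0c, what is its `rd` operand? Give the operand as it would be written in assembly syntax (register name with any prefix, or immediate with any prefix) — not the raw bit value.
@+0c  little-endian(00 96) = 0x9600
  opcode bits[15:12]=0x9: push/R
  rd@[11:9]=0x3 ⇒ dx

dx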